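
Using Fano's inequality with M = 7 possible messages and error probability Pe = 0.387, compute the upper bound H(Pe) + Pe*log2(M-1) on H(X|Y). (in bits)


H(Pe) = -Pe*log2(Pe) - (1-Pe)*log2(1-Pe) = -0.387*log2(0.387) - 0.613*log2(0.613) = 0.530033 + 0.432803 = 0.9628. Pe*log2(M-1) = 0.387*log2(6) = 1.000380. Bound = H(Pe) + Pe*log2(M-1) = 0.530033 + 0.432803 + 1.000380 = 1.9632

1.9632 bits


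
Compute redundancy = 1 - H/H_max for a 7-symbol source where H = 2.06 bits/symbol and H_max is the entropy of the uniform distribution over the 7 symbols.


H_max = log2(K) = log2(7) = 2.8074 bits/symbol. Redundancy = 1 - H/H_max = 1 - 2.06/2.8074 = 1 - 0.7338 = 0.2662

0.2662


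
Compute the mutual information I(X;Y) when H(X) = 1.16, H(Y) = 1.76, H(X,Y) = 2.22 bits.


I(X;Y) = H(X) + H(Y) - H(X,Y) = 1.16 + 1.76 - 2.22 = 0.7

0.7 bits


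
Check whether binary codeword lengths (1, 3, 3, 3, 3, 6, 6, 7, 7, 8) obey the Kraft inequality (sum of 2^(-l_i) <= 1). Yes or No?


Kraft sum = sum(2^(-l_i)) = 1.0508, need <= 1. Result: violated (a binary prefix-free code with these lengths cannot exist)

No


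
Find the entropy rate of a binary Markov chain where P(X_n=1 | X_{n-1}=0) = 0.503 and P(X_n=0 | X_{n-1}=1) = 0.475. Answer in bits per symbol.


Stationary distribution: pi_0 = p10/(p01+p10) = 0.4857, pi_1 = 0.5143. Entropy rate H' = pi_0*H(p01) + pi_1*H(p10) = 0.4857*1.0 + 0.5143*0.9982 = 0.9991

0.9991 bits/symbol


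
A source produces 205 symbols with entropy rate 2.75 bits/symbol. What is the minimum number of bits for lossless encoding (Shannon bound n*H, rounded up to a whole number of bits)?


Minimum bits >= n * H = 205 * 2.75 = 563.75, rounded up to a whole number of bits = 564

564 bits


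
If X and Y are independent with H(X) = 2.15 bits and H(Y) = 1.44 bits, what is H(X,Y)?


For independent variables, H(X,Y) = H(X) + H(Y) = 2.15 + 1.44 = 3.59

3.59 bits


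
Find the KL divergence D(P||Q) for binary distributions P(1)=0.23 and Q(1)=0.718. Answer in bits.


KL = p*log2(p/q) + (1-p)*log2((1-p)/(1-q)) = 0.23*log2(0.23/0.718) + 0.77*log2(0.77/0.282) = 0.7381

0.7381 bits


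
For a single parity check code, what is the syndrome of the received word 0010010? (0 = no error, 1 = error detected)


Syndrome = XOR of all bits = 0 XOR 0 XOR 1 XOR 0 XOR 0 XOR 1 XOR 0 = 0

0


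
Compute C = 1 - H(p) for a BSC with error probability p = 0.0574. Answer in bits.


H(p) = -p*log2(p) - (1-p)*log2(1-p) = -0.0574*log2(0.0574) - 0.9426*log2(0.9426) = 0.236649 + 0.080387 = 0.317. C = 1 - H(p) = 1 - 0.317 = 0.683

0.683 bits


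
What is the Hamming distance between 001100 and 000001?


Count differing positions: . . ^ ^ . ^ = 3 differences

3


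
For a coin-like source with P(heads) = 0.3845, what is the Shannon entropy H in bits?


H = -p*log2(p) - (1-p)*log2(1-p). -0.3845*log2(0.3845) = 0.530204; -0.6155*log2(0.6155) = 0.430954. H = 0.530204 + 0.430954 = 0.9612

0.9612 bits


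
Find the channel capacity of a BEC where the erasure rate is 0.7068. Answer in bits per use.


C = 1 - epsilon = 1 - 0.7068 = 0.2932

0.2932 bits


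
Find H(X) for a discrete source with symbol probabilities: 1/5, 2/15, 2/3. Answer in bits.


H = -sum(p_i * log2(p_i)). Terms: -(1/5)*log2(1/5) = 0.464386; -(2/15)*log2(2/15) = 0.387585; -(2/3)*log2(2/3) = 0.389975. H = 0.464386 + 0.387585 + 0.389975 = 1.2419

1.2419 bits


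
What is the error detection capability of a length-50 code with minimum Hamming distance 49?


Detection capability = d_min - 1 = 49 - 1 = 48

48 errors


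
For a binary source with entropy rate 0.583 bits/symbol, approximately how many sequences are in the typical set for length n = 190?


log2|A_typical| = nH = 190 * 0.583 = 110.77, so |A_typical| ~ 2^110.77 = 2.214e+33

2.214e+33


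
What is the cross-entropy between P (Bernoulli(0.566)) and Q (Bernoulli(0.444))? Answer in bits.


H(P,Q) = -p*log2(q) - (1-p)*log2(1-q). -0.566*log2(0.444) = 0.662995; -0.434*log2(0.556) = 0.367530. H(P,Q) = 0.662995 + 0.367530 = 1.0305

1.0305 bits


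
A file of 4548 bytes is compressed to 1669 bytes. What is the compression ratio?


Ratio = original / compressed = 4548 / 1669 = 2.725

2.725


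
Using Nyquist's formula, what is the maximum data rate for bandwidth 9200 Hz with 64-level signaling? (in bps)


Rate = 2 * B * log2(M) = 2 * 9200 * 6.0 = 110400.0

110400.0 bps


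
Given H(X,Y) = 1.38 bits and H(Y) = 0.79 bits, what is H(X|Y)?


H(X|Y) = H(X,Y) - H(Y) = 1.38 - 0.79 = 0.59

0.59 bits


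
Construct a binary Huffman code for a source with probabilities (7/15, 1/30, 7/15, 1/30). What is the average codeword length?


Huffman construction (repeatedly merge the two least-probable nodes; each merge adds 1 bit to every symbol beneath it): 1/30 + 1/30 = 1/15; 1/15 + 7/15 = 8/15; 7/15 + 8/15 = 1. Resulting codeword lengths (in the order the probabilities were given): (2, 3, 1, 3). L_avg = sum(p_i * l_i) = 7/15*2 + 1/30*3 + 7/15*1 + 1/30*3 = 8/5 = 1.6

1.6 bits


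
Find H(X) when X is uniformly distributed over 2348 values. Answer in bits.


H = log2(n) = log2(2348) = 11.1972

11.1972 bits


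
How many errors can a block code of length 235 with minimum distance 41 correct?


Correction capability = floor((d-1)/2) = floor((41-1)/2) = 20

20 errors


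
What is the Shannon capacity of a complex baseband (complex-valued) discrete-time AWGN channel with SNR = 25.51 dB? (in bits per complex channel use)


SNR_linear = 10^(25.51/10) = 355.6313; C = log2(1 + SNR_linear) = log2(1 + 355.6313) = 8.4783

8.4783 bits/channel use


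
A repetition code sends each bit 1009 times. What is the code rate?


Rate = k/n = 1/1009

1/1009


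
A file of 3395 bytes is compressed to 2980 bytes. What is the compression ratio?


Ratio = original / compressed = 3395 / 2980 = 1.1393

1.1393


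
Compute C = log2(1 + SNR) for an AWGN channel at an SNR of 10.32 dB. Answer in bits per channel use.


SNR_linear = 10^(10.32/10) = 10.7647; C = log2(1 + SNR_linear) = log2(1 + 10.7647) = 3.5564

3.5564 bits/channel use


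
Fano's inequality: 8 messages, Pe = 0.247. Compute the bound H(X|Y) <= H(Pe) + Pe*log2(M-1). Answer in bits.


H(Pe) = -Pe*log2(Pe) - (1-Pe)*log2(1-Pe) = -0.247*log2(0.247) - 0.753*log2(0.753) = 0.498302 + 0.308187 = 0.8065. Pe*log2(M-1) = 0.247*log2(7) = 0.693417. Bound = H(Pe) + Pe*log2(M-1) = 0.498302 + 0.308187 + 0.693417 = 1.4999

1.4999 bits


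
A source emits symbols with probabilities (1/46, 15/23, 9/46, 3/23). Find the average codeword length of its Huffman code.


Huffman construction (repeatedly merge the two least-probable nodes; each merge adds 1 bit to every symbol beneath it): 1/46 + 3/23 = 7/46; 7/46 + 9/46 = 8/23; 8/23 + 15/23 = 1. Resulting codeword lengths (in the order the probabilities were given): (3, 1, 2, 3). L_avg = sum(p_i * l_i) = 1/46*3 + 15/23*1 + 9/46*2 + 3/23*3 = 3/2 = 1.5

1.5 bits


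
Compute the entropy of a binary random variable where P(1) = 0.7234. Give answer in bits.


H = -p*log2(p) - (1-p)*log2(1-p). -0.7234*log2(0.7234) = 0.337925; -0.2766*log2(0.2766) = 0.512852. H = 0.337925 + 0.512852 = 0.8508

0.8508 bits


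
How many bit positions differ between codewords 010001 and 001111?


Count differing positions: . ^ ^ ^ ^ . = 4 differences

4


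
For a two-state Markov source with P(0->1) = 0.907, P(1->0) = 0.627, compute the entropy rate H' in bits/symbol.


Stationary distribution: pi_0 = p10/(p01+p10) = 0.4087, pi_1 = 0.5913. Entropy rate H' = pi_0*H(p01) + pi_1*H(p10) = 0.4087*0.4464 + 0.5913*0.9529 = 0.7459

0.7459 bits/symbol


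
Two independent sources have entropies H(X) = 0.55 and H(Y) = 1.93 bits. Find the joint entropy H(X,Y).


For independent variables, H(X,Y) = H(X) + H(Y) = 0.55 + 1.93 = 2.48

2.48 bits


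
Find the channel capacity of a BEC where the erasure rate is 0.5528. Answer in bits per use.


C = 1 - epsilon = 1 - 0.5528 = 0.4472

0.4472 bits


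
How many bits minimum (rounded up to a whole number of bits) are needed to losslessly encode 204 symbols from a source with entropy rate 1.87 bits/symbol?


Minimum bits >= n * H = 204 * 1.87 = 381.48, rounded up to a whole number of bits = 382

382 bits


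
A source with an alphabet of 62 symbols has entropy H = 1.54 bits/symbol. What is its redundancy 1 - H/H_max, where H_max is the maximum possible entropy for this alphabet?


H_max = log2(K) = log2(62) = 5.9542 bits/symbol. Redundancy = 1 - H/H_max = 1 - 1.54/5.9542 = 1 - 0.2586 = 0.7414

0.7414


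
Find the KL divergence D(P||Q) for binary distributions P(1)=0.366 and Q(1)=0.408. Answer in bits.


KL = p*log2(p/q) + (1-p)*log2((1-p)/(1-q)) = 0.366*log2(0.366/0.408) + 0.634*log2(0.634/0.592) = 0.0053

0.0053 bits


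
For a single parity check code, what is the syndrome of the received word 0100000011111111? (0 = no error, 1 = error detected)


Syndrome = XOR of all bits = 0 XOR 1 XOR 0 XOR 0 XOR 0 XOR 0 XOR 0 XOR 0 XOR 1 XOR 1 XOR 1 XOR 1 XOR 1 XOR 1 XOR 1 XOR 1 = 1

1


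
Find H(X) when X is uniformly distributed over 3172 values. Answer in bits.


H = log2(n) = log2(3172) = 11.6312

11.6312 bits


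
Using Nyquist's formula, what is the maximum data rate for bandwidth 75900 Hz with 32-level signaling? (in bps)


Rate = 2 * B * log2(M) = 2 * 75900 * 5.0 = 759000.0

759000.0 bps


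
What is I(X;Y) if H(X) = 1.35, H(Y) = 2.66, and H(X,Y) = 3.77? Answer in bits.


I(X;Y) = H(X) + H(Y) - H(X,Y) = 1.35 + 2.66 - 3.77 = 0.24

0.24 bits


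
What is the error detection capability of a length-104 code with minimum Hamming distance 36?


Detection capability = d_min - 1 = 36 - 1 = 35

35 errors


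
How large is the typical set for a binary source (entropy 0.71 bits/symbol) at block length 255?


log2|A_typical| = nH = 255 * 0.71 = 181.05, so |A_typical| ~ 2^181.05 = 3.173e+54

3.173e+54


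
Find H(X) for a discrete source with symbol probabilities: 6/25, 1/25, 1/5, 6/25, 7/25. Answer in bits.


H = -sum(p_i * log2(p_i)). Terms: -(6/25)*log2(6/25) = 0.494134; -(1/25)*log2(1/25) = 0.185754; -(1/5)*log2(1/5) = 0.464386; -(6/25)*log2(6/25) = 0.494134; -(7/25)*log2(7/25) = 0.514220. H = 0.494134 + 0.185754 + 0.464386 + 0.494134 + 0.514220 = 2.1526

2.1526 bits


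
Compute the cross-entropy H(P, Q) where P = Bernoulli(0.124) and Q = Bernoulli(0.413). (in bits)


H(P,Q) = -p*log2(q) - (1-p)*log2(1-q). -0.124*log2(0.413) = 0.158198; -0.876*log2(0.587) = 0.673265. H(P,Q) = 0.158198 + 0.673265 = 0.8315

0.8315 bits


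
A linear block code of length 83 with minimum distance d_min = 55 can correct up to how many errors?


Correction capability = floor((d-1)/2) = floor((55-1)/2) = 27

27 errors


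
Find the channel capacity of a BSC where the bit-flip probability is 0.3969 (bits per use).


H(p) = -p*log2(p) - (1-p)*log2(1-p) = -0.3969*log2(0.3969) - 0.6031*log2(0.6031) = 0.529128 + 0.439980 = 0.9691. C = 1 - H(p) = 1 - 0.9691 = 0.0309

0.0309 bits


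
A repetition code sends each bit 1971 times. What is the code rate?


Rate = k/n = 1/1971

1/1971


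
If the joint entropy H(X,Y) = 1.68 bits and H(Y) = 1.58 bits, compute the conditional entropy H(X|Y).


H(X|Y) = H(X,Y) - H(Y) = 1.68 - 1.58 = 0.1

0.1 bits


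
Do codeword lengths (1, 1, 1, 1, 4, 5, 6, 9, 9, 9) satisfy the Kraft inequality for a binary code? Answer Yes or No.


Kraft sum = sum(2^(-l_i)) = 2.1152, need <= 1. Result: violated (a binary prefix-free code with these lengths cannot exist)

No


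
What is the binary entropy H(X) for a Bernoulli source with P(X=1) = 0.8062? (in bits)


H = -p*log2(p) - (1-p)*log2(1-p). -0.8062*log2(0.8062) = 0.250559; -0.1938*log2(0.1938) = 0.458794. H = 0.250559 + 0.458794 = 0.7094

0.7094 bits


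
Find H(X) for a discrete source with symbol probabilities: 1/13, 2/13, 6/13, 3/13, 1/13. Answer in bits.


H = -sum(p_i * log2(p_i)). Terms: -(1/13)*log2(1/13) = 0.284649; -(2/13)*log2(2/13) = 0.415452; -(6/13)*log2(6/13) = 0.514836; -(3/13)*log2(3/13) = 0.488187; -(1/13)*log2(1/13) = 0.284649. H = 0.284649 + 0.415452 + 0.514836 + 0.488187 + 0.284649 = 1.9878

1.9878 bits


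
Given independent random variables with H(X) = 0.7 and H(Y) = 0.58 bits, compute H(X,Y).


For independent variables, H(X,Y) = H(X) + H(Y) = 0.7 + 0.58 = 1.28

1.28 bits


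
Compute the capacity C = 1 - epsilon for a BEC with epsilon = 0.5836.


C = 1 - epsilon = 1 - 0.5836 = 0.4164

0.4164 bits


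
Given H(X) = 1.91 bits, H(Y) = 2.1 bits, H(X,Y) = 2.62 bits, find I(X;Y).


I(X;Y) = H(X) + H(Y) - H(X,Y) = 1.91 + 2.1 - 2.62 = 1.39

1.39 bits


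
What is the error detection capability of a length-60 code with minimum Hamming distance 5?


Detection capability = d_min - 1 = 5 - 1 = 4

4 errors


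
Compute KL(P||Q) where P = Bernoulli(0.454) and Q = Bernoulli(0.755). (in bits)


KL = p*log2(p/q) + (1-p)*log2((1-p)/(1-q)) = 0.454*log2(0.454/0.755) + 0.546*log2(0.546/0.245) = 0.2981

0.2981 bits


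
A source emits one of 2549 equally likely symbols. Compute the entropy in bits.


H = log2(n) = log2(2549) = 11.3157

11.3157 bits


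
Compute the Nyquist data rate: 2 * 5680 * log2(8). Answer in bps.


Rate = 2 * B * log2(M) = 2 * 5680 * 3.0 = 34080.0

34080.0 bps


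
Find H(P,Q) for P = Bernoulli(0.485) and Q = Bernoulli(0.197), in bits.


H(P,Q) = -p*log2(q) - (1-p)*log2(1-q). -0.485*log2(0.197) = 1.136710; -0.515*log2(0.803) = 0.163012. H(P,Q) = 1.136710 + 0.163012 = 1.2997

1.2997 bits


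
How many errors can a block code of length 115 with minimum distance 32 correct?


Correction capability = floor((d-1)/2) = floor((32-1)/2) = 15

15 errors


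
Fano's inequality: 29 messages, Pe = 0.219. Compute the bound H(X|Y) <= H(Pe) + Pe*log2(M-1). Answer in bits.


H(Pe) = -Pe*log2(Pe) - (1-Pe)*log2(1-Pe) = -0.219*log2(0.219) - 0.781*log2(0.781) = 0.479828 + 0.278509 = 0.7583. Pe*log2(M-1) = 0.219*log2(28) = 1.052811. Bound = H(Pe) + Pe*log2(M-1) = 0.479828 + 0.278509 + 1.052811 = 1.8111

1.8111 bits


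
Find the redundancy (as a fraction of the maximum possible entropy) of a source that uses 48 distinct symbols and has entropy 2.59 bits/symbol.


H_max = log2(K) = log2(48) = 5.585 bits/symbol. Redundancy = 1 - H/H_max = 1 - 2.59/5.585 = 1 - 0.4637 = 0.5363

0.5363


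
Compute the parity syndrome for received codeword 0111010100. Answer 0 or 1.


Syndrome = XOR of all bits = 0 XOR 1 XOR 1 XOR 1 XOR 0 XOR 1 XOR 0 XOR 1 XOR 0 XOR 0 = 1

1


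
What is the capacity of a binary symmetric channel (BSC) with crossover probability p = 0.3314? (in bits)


H(p) = -p*log2(p) - (1-p)*log2(1-p) = -0.3314*log2(0.3314) - 0.6686*log2(0.6686) = 0.528038 + 0.388313 = 0.9164. C = 1 - H(p) = 1 - 0.9164 = 0.0836

0.0836 bits


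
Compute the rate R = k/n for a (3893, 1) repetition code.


Rate = k/n = 1/3893

1/3893


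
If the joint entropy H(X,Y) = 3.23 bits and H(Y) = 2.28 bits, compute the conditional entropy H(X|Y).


H(X|Y) = H(X,Y) - H(Y) = 3.23 - 2.28 = 0.95

0.95 bits


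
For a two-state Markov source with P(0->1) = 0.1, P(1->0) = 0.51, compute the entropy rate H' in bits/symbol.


Stationary distribution: pi_0 = p10/(p01+p10) = 0.8361, pi_1 = 0.1639. Entropy rate H' = pi_0*H(p01) + pi_1*H(p10) = 0.8361*0.469 + 0.1639*0.9997 = 0.556

0.556 bits/symbol


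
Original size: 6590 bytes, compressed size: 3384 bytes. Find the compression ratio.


Ratio = original / compressed = 6590 / 3384 = 1.9474

1.9474


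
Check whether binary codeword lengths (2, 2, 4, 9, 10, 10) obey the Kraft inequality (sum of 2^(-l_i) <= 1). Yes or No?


Kraft sum = sum(2^(-l_i)) = 0.5664, need <= 1. Result: satisfied (a binary prefix-free code with these lengths exists)

Yes


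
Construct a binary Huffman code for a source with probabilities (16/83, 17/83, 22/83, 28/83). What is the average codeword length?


Huffman construction (repeatedly merge the two least-probable nodes; each merge adds 1 bit to every symbol beneath it): 16/83 + 17/83 = 33/83; 22/83 + 28/83 = 50/83; 33/83 + 50/83 = 1. Resulting codeword lengths (in the order the probabilities were given): (2, 2, 2, 2). L_avg = sum(p_i * l_i) = 16/83*2 + 17/83*2 + 22/83*2 + 28/83*2 = 2

2.0 bits


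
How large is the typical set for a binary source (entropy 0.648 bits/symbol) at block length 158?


log2|A_typical| = nH = 158 * 0.648 = 102.384, so |A_typical| ~ 2^102.384 = 6.617e+30

6.617e+30


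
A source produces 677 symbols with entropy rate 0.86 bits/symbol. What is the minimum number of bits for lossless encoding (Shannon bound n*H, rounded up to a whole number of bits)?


Minimum bits >= n * H = 677 * 0.86 = 582.22, rounded up to a whole number of bits = 583

583 bits


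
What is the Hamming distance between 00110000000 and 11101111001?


Count differing positions: ^ ^ . ^ ^ ^ ^ ^ . . ^ = 8 differences

8


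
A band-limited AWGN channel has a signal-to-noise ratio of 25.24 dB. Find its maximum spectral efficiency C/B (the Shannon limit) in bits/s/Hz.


SNR_linear = 10^(25.24/10) = 334.195; C/B = log2(1 + SNR_linear) = log2(1 + 334.195) = 8.3889

8.3889 bits/s/Hz


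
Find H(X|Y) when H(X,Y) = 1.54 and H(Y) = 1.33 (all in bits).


H(X|Y) = H(X,Y) - H(Y) = 1.54 - 1.33 = 0.21

0.21 bits


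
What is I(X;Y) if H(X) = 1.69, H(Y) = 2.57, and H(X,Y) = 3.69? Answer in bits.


I(X;Y) = H(X) + H(Y) - H(X,Y) = 1.69 + 2.57 - 3.69 = 0.57

0.57 bits


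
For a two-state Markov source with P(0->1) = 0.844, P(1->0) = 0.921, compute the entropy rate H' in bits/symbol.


Stationary distribution: pi_0 = p10/(p01+p10) = 0.5218, pi_1 = 0.4782. Entropy rate H' = pi_0*H(p01) + pi_1*H(p10) = 0.5218*0.6247 + 0.4782*0.3986 = 0.5166

0.5166 bits/symbol


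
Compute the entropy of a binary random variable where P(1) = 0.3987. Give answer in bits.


H = -p*log2(p) - (1-p)*log2(1-p). -0.3987*log2(0.3987) = 0.528925; -0.6013*log2(0.6013) = 0.441260. H = 0.528925 + 0.441260 = 0.9702

0.9702 bits


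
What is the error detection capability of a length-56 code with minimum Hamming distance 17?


Detection capability = d_min - 1 = 17 - 1 = 16

16 errors


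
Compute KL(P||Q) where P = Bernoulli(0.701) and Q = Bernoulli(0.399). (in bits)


KL = p*log2(p/q) + (1-p)*log2((1-p)/(1-q)) = 0.701*log2(0.701/0.399) + 0.299*log2(0.299/0.601) = 0.2688

0.2688 bits


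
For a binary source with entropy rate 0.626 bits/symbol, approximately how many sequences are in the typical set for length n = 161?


log2|A_typical| = nH = 161 * 0.626 = 100.786, so |A_typical| ~ 2^100.786 = 2.186e+30

2.186e+30


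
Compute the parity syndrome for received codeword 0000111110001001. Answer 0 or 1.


Syndrome = XOR of all bits = 0 XOR 0 XOR 0 XOR 0 XOR 1 XOR 1 XOR 1 XOR 1 XOR 1 XOR 0 XOR 0 XOR 0 XOR 1 XOR 0 XOR 0 XOR 1 = 1

1


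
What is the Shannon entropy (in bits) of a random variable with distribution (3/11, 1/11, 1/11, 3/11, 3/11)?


H = -sum(p_i * log2(p_i)). Terms: -(3/11)*log2(3/11) = 0.511219; -(1/11)*log2(1/11) = 0.314494; -(1/11)*log2(1/11) = 0.314494; -(3/11)*log2(3/11) = 0.511219; -(3/11)*log2(3/11) = 0.511219. H = 0.511219 + 0.314494 + 0.314494 + 0.511219 + 0.511219 = 2.1626

2.1626 bits


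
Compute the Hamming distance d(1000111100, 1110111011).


Count differing positions: . ^ ^ . . . . ^ ^ ^ = 5 differences

5


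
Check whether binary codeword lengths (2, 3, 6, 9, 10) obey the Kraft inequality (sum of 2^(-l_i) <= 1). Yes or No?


Kraft sum = sum(2^(-l_i)) = 0.3936, need <= 1. Result: satisfied (a binary prefix-free code with these lengths exists)

Yes


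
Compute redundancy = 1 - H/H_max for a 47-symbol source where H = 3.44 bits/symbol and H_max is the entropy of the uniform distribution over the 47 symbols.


H_max = log2(K) = log2(47) = 5.5546 bits/symbol. Redundancy = 1 - H/H_max = 1 - 3.44/5.5546 = 1 - 0.6193 = 0.3807

0.3807


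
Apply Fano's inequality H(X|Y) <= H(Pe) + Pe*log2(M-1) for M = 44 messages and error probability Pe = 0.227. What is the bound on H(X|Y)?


H(Pe) = -Pe*log2(Pe) - (1-Pe)*log2(1-Pe) = -0.227*log2(0.227) - 0.773*log2(0.773) = 0.485607 + 0.287138 = 0.7727. Pe*log2(M-1) = 0.227*log2(43) = 1.231762. Bound = H(Pe) + Pe*log2(M-1) = 0.485607 + 0.287138 + 1.231762 = 2.0045

2.0045 bits


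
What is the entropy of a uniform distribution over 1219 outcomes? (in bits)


H = log2(n) = log2(1219) = 10.2515

10.2515 bits


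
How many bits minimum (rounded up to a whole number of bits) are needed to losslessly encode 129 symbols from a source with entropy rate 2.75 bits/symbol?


Minimum bits >= n * H = 129 * 2.75 = 354.75, rounded up to a whole number of bits = 355

355 bits


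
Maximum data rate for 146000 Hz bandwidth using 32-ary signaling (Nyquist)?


Rate = 2 * B * log2(M) = 2 * 146000 * 5.0 = 1460000.0

1460000.0 bps


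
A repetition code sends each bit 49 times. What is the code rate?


Rate = k/n = 1/49

1/49


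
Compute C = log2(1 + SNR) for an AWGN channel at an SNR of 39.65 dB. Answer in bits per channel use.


SNR_linear = 10^(39.65/10) = 9225.7143; C = log2(1 + SNR_linear) = log2(1 + 9225.7143) = 13.1716

13.1716 bits/channel use


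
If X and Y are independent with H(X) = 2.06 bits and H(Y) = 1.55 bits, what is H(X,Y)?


For independent variables, H(X,Y) = H(X) + H(Y) = 2.06 + 1.55 = 3.61

3.61 bits


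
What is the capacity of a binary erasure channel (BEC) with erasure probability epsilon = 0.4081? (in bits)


C = 1 - epsilon = 1 - 0.4081 = 0.5919

0.5919 bits


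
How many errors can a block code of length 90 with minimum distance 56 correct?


Correction capability = floor((d-1)/2) = floor((56-1)/2) = 27

27 errors


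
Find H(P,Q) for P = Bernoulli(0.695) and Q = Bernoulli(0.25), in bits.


H(P,Q) = -p*log2(q) - (1-p)*log2(1-q). -0.695*log2(0.25) = 1.390000; -0.305*log2(0.75) = 0.126586. H(P,Q) = 1.390000 + 0.126586 = 1.5166

1.5166 bits


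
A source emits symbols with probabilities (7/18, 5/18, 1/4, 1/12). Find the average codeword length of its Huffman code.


Huffman construction (repeatedly merge the two least-probable nodes; each merge adds 1 bit to every symbol beneath it): 1/12 + 1/4 = 1/3; 5/18 + 1/3 = 11/18; 7/18 + 11/18 = 1. Resulting codeword lengths (in the order the probabilities were given): (1, 2, 3, 3). L_avg = sum(p_i * l_i) = 7/18*1 + 5/18*2 + 1/4*3 + 1/12*3 = 35/18 = 1.9444

1.9444 bits


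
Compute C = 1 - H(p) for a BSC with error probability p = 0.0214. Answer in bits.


H(p) = -p*log2(p) - (1-p)*log2(1-p) = -0.0214*log2(0.0214) - 0.9786*log2(0.9786) = 0.118690 + 0.030541 = 0.1492. C = 1 - H(p) = 1 - 0.1492 = 0.8508

0.8508 bits


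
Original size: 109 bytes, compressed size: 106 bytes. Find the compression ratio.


Ratio = original / compressed = 109 / 106 = 1.0283

1.0283


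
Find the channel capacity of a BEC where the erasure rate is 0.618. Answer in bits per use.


C = 1 - epsilon = 1 - 0.618 = 0.382

0.382 bits


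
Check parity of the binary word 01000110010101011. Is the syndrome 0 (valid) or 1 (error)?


Syndrome = XOR of all bits = 0 XOR 1 XOR 0 XOR 0 XOR 0 XOR 1 XOR 1 XOR 0 XOR 0 XOR 1 XOR 0 XOR 1 XOR 0 XOR 1 XOR 0 XOR 1 XOR 1 = 0

0


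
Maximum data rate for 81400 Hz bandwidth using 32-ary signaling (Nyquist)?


Rate = 2 * B * log2(M) = 2 * 81400 * 5.0 = 814000.0

814000.0 bps


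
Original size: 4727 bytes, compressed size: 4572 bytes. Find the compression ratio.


Ratio = original / compressed = 4727 / 4572 = 1.0339

1.0339


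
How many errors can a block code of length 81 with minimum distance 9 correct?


Correction capability = floor((d-1)/2) = floor((9-1)/2) = 4

4 errors


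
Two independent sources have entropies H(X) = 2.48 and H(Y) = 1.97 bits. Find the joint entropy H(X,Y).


For independent variables, H(X,Y) = H(X) + H(Y) = 2.48 + 1.97 = 4.45

4.45 bits


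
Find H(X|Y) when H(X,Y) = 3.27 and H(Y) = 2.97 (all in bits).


H(X|Y) = H(X,Y) - H(Y) = 3.27 - 2.97 = 0.3

0.3 bits


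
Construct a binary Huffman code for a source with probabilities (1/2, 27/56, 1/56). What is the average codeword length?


Huffman construction (repeatedly merge the two least-probable nodes; each merge adds 1 bit to every symbol beneath it): 1/56 + 27/56 = 1/2; 1/2 + 1/2 = 1. Resulting codeword lengths (in the order the probabilities were given): (1, 2, 2). L_avg = sum(p_i * l_i) = 1/2*1 + 27/56*2 + 1/56*2 = 3/2 = 1.5

1.5 bits


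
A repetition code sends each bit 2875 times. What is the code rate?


Rate = k/n = 1/2875

1/2875


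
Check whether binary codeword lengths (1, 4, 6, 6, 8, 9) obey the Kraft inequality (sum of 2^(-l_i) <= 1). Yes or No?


Kraft sum = sum(2^(-l_i)) = 0.5996, need <= 1. Result: satisfied (a binary prefix-free code with these lengths exists)

Yes


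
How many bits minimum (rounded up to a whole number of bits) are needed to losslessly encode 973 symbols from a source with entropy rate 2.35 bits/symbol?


Minimum bits >= n * H = 973 * 2.35 = 2286.55, rounded up to a whole number of bits = 2287

2287 bits


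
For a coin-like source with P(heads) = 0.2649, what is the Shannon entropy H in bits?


H = -p*log2(p) - (1-p)*log2(1-p). -0.2649*log2(0.2649) = 0.507676; -0.7351*log2(0.7351) = 0.326375. H = 0.507676 + 0.326375 = 0.8341

0.8341 bits


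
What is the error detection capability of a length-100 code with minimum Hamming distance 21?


Detection capability = d_min - 1 = 21 - 1 = 20

20 errors


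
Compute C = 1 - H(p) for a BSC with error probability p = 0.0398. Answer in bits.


H(p) = -p*log2(p) - (1-p)*log2(1-p) = -0.0398*log2(0.0398) - 0.9602*log2(0.9602) = 0.185113 + 0.056261 = 0.2414. C = 1 - H(p) = 1 - 0.2414 = 0.7586

0.7586 bits


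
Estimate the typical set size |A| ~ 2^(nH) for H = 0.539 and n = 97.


log2|A_typical| = nH = 97 * 0.539 = 52.283, so |A_typical| ~ 2^52.283 = 5.480e+15

5.480e+15


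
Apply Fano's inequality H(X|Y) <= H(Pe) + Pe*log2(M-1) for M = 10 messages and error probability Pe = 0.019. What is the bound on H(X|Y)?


H(Pe) = -Pe*log2(Pe) - (1-Pe)*log2(1-Pe) = -0.019*log2(0.019) - 0.981*log2(0.981) = 0.108639 + 0.027149 = 0.1358. Pe*log2(M-1) = 0.019*log2(9) = 0.060229. Bound = H(Pe) + Pe*log2(M-1) = 0.108639 + 0.027149 + 0.060229 = 0.196

0.196 bits


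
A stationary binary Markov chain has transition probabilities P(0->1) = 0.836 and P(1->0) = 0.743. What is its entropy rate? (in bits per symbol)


Stationary distribution: pi_0 = p10/(p01+p10) = 0.4706, pi_1 = 0.5294. Entropy rate H' = pi_0*H(p01) + pi_1*H(p10) = 0.4706*0.6438 + 0.5294*0.8222 = 0.7382

0.7382 bits/symbol


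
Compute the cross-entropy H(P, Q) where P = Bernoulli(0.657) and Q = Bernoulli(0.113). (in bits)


H(P,Q) = -p*log2(q) - (1-p)*log2(1-q). -0.657*log2(0.113) = 2.066663; -0.343*log2(0.887) = 0.059337. H(P,Q) = 2.066663 + 0.059337 = 2.126

2.126 bits


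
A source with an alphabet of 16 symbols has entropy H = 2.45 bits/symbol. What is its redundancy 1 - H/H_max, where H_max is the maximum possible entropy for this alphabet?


H_max = log2(K) = log2(16) = 4.0 bits/symbol. Redundancy = 1 - H/H_max = 1 - 2.45/4.0 = 1 - 0.6125 = 0.3875

0.3875


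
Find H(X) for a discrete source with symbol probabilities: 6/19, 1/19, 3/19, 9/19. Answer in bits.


H = -sum(p_i * log2(p_i)). Terms: -(6/19)*log2(6/19) = 0.525147; -(1/19)*log2(1/19) = 0.223575; -(3/19)*log2(3/19) = 0.420468; -(9/19)*log2(9/19) = 0.510633. H = 0.525147 + 0.223575 + 0.420468 + 0.510633 = 1.6798

1.6798 bits


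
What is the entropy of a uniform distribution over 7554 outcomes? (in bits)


H = log2(n) = log2(7554) = 12.883

12.883 bits


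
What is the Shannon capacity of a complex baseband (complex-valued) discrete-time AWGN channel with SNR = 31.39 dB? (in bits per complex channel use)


SNR_linear = 10^(31.39/10) = 1377.2095; C = log2(1 + SNR_linear) = log2(1 + 1377.2095) = 10.4286

10.4286 bits/channel use


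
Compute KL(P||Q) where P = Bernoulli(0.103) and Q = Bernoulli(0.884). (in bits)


KL = p*log2(p/q) + (1-p)*log2((1-p)/(1-q)) = 0.103*log2(0.103/0.884) + 0.897*log2(0.897/0.116) = 2.3276

2.3276 bits


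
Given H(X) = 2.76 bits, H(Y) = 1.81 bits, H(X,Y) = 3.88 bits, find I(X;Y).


I(X;Y) = H(X) + H(Y) - H(X,Y) = 2.76 + 1.81 - 3.88 = 0.69

0.69 bits


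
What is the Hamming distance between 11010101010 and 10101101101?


Count differing positions: . ^ ^ ^ ^ . . . ^ ^ ^ = 7 differences

7


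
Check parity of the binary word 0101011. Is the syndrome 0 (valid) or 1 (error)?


Syndrome = XOR of all bits = 0 XOR 1 XOR 0 XOR 1 XOR 0 XOR 1 XOR 1 = 0

0


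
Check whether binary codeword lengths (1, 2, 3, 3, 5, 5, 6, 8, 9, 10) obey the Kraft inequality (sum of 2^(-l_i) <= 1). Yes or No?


Kraft sum = sum(2^(-l_i)) = 1.085, need <= 1. Result: violated (a binary prefix-free code with these lengths cannot exist)

No


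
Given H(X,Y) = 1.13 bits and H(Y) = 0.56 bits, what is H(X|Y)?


H(X|Y) = H(X,Y) - H(Y) = 1.13 - 0.56 = 0.57

0.57 bits


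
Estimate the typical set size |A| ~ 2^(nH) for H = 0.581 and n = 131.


log2|A_typical| = nH = 131 * 0.581 = 76.111, so |A_typical| ~ 2^76.111 = 8.160e+22

8.160e+22


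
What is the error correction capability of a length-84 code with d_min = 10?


Correction capability = floor((d-1)/2) = floor((10-1)/2) = 4

4 errors


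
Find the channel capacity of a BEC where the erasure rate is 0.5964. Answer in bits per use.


C = 1 - epsilon = 1 - 0.5964 = 0.4036

0.4036 bits


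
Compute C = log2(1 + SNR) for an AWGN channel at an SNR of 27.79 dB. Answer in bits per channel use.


SNR_linear = 10^(27.79/10) = 601.1737; C = log2(1 + SNR_linear) = log2(1 + 601.1737) = 9.234

9.234 bits/channel use


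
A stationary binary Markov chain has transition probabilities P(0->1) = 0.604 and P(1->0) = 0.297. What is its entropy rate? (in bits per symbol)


Stationary distribution: pi_0 = p10/(p01+p10) = 0.3296, pi_1 = 0.6704. Entropy rate H' = pi_0*H(p01) + pi_1*H(p10) = 0.3296*0.9686 + 0.6704*0.8776 = 0.9076

0.9076 bits/symbol


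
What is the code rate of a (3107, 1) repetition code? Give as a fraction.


Rate = k/n = 1/3107

1/3107


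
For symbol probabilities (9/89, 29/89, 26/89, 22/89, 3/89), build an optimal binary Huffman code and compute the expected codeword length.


Huffman construction (repeatedly merge the two least-probable nodes; each merge adds 1 bit to every symbol beneath it): 3/89 + 9/89 = 12/89; 12/89 + 22/89 = 34/89; 26/89 + 29/89 = 55/89; 34/89 + 55/89 = 1. Resulting codeword lengths (in the order the probabilities were given): (3, 2, 2, 2, 3). L_avg = sum(p_i * l_i) = 9/89*3 + 29/89*2 + 26/89*2 + 22/89*2 + 3/89*3 = 190/89 = 2.1348

2.1348 bits


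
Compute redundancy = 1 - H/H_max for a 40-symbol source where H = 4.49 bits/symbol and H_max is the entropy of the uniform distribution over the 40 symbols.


H_max = log2(K) = log2(40) = 5.3219 bits/symbol. Redundancy = 1 - H/H_max = 1 - 4.49/5.3219 = 1 - 0.8437 = 0.1563

0.1563


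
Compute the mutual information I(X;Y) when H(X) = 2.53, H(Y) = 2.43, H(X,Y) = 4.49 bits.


I(X;Y) = H(X) + H(Y) - H(X,Y) = 2.53 + 2.43 - 4.49 = 0.47

0.47 bits


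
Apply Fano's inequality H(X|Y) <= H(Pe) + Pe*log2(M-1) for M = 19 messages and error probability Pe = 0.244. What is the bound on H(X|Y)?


H(Pe) = -Pe*log2(Pe) - (1-Pe)*log2(1-Pe) = -0.244*log2(0.244) - 0.756*log2(0.756) = 0.496551 + 0.305078 = 0.8016. Pe*log2(M-1) = 0.244*log2(18) = 1.017462. Bound = H(Pe) + Pe*log2(M-1) = 0.496551 + 0.305078 + 1.017462 = 1.8191

1.8191 bits


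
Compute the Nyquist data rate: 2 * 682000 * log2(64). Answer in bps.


Rate = 2 * B * log2(M) = 2 * 682000 * 6.0 = 8184000.0

8184000.0 bps


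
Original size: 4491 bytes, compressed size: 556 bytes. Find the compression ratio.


Ratio = original / compressed = 4491 / 556 = 8.0773

8.0773


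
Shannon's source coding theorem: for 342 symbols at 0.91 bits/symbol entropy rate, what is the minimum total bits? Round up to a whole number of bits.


Minimum bits >= n * H = 342 * 0.91 = 311.22, rounded up to a whole number of bits = 312

312 bits


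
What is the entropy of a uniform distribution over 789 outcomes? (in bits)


H = log2(n) = log2(789) = 9.6239

9.6239 bits


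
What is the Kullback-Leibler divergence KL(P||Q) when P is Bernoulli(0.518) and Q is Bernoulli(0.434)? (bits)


KL = p*log2(p/q) + (1-p)*log2((1-p)/(1-q)) = 0.518*log2(0.518/0.434) + 0.482*log2(0.482/0.566) = 0.0205

0.0205 bits


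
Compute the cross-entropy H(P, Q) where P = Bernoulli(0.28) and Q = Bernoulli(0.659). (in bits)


H(P,Q) = -p*log2(q) - (1-p)*log2(1-q). -0.28*log2(0.659) = 0.168462; -0.72*log2(0.341) = 1.117553. H(P,Q) = 0.168462 + 1.117553 = 1.286

1.286 bits


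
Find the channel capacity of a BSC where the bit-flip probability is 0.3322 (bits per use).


H(p) = -p*log2(p) - (1-p)*log2(1-p) = -0.3322*log2(0.3322) - 0.6678*log2(0.6678) = 0.528157 + 0.389002 = 0.9172. C = 1 - H(p) = 1 - 0.9172 = 0.0828

0.0828 bits


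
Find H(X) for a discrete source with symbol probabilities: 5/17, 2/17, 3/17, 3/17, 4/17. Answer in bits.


H = -sum(p_i * log2(p_i)). Terms: -(5/17)*log2(5/17) = 0.519275; -(2/17)*log2(2/17) = 0.363231; -(3/17)*log2(3/17) = 0.441618; -(3/17)*log2(3/17) = 0.441618; -(4/17)*log2(4/17) = 0.491168. H = 0.519275 + 0.363231 + 0.441618 + 0.441618 + 0.491168 = 2.2569

2.2569 bits


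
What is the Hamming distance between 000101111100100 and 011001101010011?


Count differing positions: . ^ ^ ^ . . . ^ . ^ ^ . ^ ^ ^ = 9 differences

9


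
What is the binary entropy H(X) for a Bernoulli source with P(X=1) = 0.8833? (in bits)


H = -p*log2(p) - (1-p)*log2(1-p). -0.8833*log2(0.8833) = 0.158132; -0.1167*log2(0.1167) = 0.361668. H = 0.158132 + 0.361668 = 0.5198

0.5198 bits


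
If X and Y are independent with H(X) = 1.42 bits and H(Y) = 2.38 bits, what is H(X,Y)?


For independent variables, H(X,Y) = H(X) + H(Y) = 1.42 + 2.38 = 3.8

3.8 bits


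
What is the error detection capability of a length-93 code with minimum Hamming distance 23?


Detection capability = d_min - 1 = 23 - 1 = 22

22 errors


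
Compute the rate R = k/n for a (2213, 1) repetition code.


Rate = k/n = 1/2213

1/2213


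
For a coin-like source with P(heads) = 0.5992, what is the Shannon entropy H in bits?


H = -p*log2(p) - (1-p)*log2(1-p). -0.5992*log2(0.5992) = 0.442743; -0.4008*log2(0.4008) = 0.528673. H = 0.442743 + 0.528673 = 0.9714

0.9714 bits


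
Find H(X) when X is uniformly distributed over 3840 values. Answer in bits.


H = log2(n) = log2(3840) = 11.9069

11.9069 bits


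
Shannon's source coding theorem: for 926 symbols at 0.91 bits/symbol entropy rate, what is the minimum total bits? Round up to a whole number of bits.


Minimum bits >= n * H = 926 * 0.91 = 842.66, rounded up to a whole number of bits = 843

843 bits


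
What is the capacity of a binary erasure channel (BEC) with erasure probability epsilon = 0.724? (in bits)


C = 1 - epsilon = 1 - 0.724 = 0.276

0.276 bits


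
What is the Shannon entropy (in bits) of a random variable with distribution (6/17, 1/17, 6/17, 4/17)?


H = -sum(p_i * log2(p_i)). Terms: -(6/17)*log2(6/17) = 0.530294; -(1/17)*log2(1/17) = 0.240439; -(6/17)*log2(6/17) = 0.530294; -(4/17)*log2(4/17) = 0.491168. H = 0.530294 + 0.240439 + 0.530294 + 0.491168 = 1.7922

1.7922 bits


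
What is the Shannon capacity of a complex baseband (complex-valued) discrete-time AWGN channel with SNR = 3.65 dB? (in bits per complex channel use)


SNR_linear = 10^(3.65/10) = 2.3174; C = log2(1 + SNR_linear) = log2(1 + 2.3174) = 1.7301

1.7301 bits/channel use


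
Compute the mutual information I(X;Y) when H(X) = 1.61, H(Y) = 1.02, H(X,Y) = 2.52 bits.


I(X;Y) = H(X) + H(Y) - H(X,Y) = 1.61 + 1.02 - 2.52 = 0.11

0.11 bits


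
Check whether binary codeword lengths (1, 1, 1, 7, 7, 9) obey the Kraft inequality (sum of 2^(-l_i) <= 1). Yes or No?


Kraft sum = sum(2^(-l_i)) = 1.5176, need <= 1. Result: violated (a binary prefix-free code with these lengths cannot exist)

No


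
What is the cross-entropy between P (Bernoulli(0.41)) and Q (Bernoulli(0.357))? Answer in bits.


H(P,Q) = -p*log2(q) - (1-p)*log2(1-q). -0.41*log2(0.357) = 0.609262; -0.59*log2(0.643) = 0.375895. H(P,Q) = 0.609262 + 0.375895 = 0.9852

0.9852 bits


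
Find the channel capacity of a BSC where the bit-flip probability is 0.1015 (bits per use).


H(p) = -p*log2(p) - (1-p)*log2(1-p) = -0.1015*log2(0.1015) - 0.8985*log2(0.8985) = 0.334996 + 0.138737 = 0.4737. C = 1 - H(p) = 1 - 0.4737 = 0.5263

0.5263 bits


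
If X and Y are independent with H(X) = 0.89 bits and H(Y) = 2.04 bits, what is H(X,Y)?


For independent variables, H(X,Y) = H(X) + H(Y) = 0.89 + 2.04 = 2.93

2.93 bits


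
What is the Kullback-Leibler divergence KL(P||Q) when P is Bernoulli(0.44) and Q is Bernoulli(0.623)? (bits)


KL = p*log2(p/q) + (1-p)*log2((1-p)/(1-q)) = 0.44*log2(0.44/0.623) + 0.56*log2(0.56/0.377) = 0.0989

0.0989 bits


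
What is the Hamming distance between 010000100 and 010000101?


Count differing positions: . . . . . . . . ^ = 1 differences

1


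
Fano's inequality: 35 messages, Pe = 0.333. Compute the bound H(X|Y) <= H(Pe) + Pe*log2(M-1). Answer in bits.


H(Pe) = -Pe*log2(Pe) - (1-Pe)*log2(1-Pe) = -0.333*log2(0.333) - 0.667*log2(0.667) = 0.528273 + 0.389689 = 0.918. Pe*log2(M-1) = 0.333*log2(34) = 1.694125. Bound = H(Pe) + Pe*log2(M-1) = 0.528273 + 0.389689 + 1.694125 = 2.6121

2.6121 bits


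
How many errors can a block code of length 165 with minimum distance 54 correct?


Correction capability = floor((d-1)/2) = floor((54-1)/2) = 26

26 errors


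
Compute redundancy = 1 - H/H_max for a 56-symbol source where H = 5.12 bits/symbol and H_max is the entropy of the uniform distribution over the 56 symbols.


H_max = log2(K) = log2(56) = 5.8074 bits/symbol. Redundancy = 1 - H/H_max = 1 - 5.12/5.8074 = 1 - 0.8816 = 0.1184

0.1184


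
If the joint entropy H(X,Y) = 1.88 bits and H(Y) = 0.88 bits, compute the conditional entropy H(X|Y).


H(X|Y) = H(X,Y) - H(Y) = 1.88 - 0.88 = 1.0

1.0 bits


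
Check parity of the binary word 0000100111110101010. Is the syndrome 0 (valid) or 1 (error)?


Syndrome = XOR of all bits = 0 XOR 0 XOR 0 XOR 0 XOR 1 XOR 0 XOR 0 XOR 1 XOR 1 XOR 1 XOR 1 XOR 1 XOR 0 XOR 1 XOR 0 XOR 1 XOR 0 XOR 1 XOR 0 = 1

1


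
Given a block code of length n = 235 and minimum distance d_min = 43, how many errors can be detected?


Detection capability = d_min - 1 = 43 - 1 = 42

42 errors


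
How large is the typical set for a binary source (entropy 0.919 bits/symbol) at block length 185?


log2|A_typical| = nH = 185 * 0.919 = 170.015, so |A_typical| ~ 2^170.015 = 1.512e+51

1.512e+51


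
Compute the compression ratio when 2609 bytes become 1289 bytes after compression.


Ratio = original / compressed = 2609 / 1289 = 2.024

2.024


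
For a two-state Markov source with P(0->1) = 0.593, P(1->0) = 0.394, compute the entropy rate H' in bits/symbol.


Stationary distribution: pi_0 = p10/(p01+p10) = 0.3992, pi_1 = 0.6008. Entropy rate H' = pi_0*H(p01) + pi_1*H(p10) = 0.3992*0.9749 + 0.6008*0.9673 = 0.9704

0.9704 bits/symbol


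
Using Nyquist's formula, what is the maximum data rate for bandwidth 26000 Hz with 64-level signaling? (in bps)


Rate = 2 * B * log2(M) = 2 * 26000 * 6.0 = 312000.0

312000.0 bps


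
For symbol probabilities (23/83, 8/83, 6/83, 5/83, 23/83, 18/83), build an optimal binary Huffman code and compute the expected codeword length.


Huffman construction (repeatedly merge the two least-probable nodes; each merge adds 1 bit to every symbol beneath it): 5/83 + 6/83 = 11/83; 8/83 + 11/83 = 19/83; 18/83 + 19/83 = 37/83; 23/83 + 23/83 = 46/83; 37/83 + 46/83 = 1. Resulting codeword lengths (in the order the probabilities were given): (2, 3, 4, 4, 2, 2). L_avg = sum(p_i * l_i) = 23/83*2 + 8/83*3 + 6/83*4 + 5/83*4 + 23/83*2 + 18/83*2 = 196/83 = 2.3614

2.3614 bits
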